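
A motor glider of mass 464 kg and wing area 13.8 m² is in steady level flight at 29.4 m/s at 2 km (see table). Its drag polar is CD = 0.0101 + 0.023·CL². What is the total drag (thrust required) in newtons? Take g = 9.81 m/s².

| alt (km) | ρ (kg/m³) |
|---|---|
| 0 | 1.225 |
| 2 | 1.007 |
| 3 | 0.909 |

At 2 km, from the table: ρ = 1.007 kg/m³.
In steady level flight, lift balances weight: W = mg = 464 × 9.81 = 4551.8 N.
Dynamic pressure q = 0.5 × 1.007 × 29.4² = 435.2 Pa.
CL = 2W/(ρv²S) = 2×4551.8/(1.007×29.4²×13.8) = 0.7579.
CD = 0.0101 + 0.023 × 0.7579² = 0.02331.
D = q·S·CD = 435.2 × 13.8 × 0.02331 = 140 N

D = 140 N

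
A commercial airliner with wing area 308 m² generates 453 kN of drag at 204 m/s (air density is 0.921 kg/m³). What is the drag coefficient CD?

From D = ½ρv²S·CD, rearranging gives CD = 2D/(ρv²S).
CD = 2 × 4.53×10^5 / (0.921 × 204² × 308) = 0.0767

CD = 0.0767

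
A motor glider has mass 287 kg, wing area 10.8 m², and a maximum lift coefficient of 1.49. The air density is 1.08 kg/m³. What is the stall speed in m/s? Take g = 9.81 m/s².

V_stall = 18 m/s

Stall occurs when L = W at CL,max. W = mg = 287 × 9.81 = 2815 N.
V_stall = √(2W/(ρ·S·CL,max)) = √(2 × 2815 / (1.08 × 10.8 × 1.49))
V_stall = √324 = 18 m/s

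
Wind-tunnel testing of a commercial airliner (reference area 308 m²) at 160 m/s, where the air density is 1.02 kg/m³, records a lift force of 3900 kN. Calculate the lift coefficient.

CL = 0.97

From L = ½ρv²S·CL, rearranging gives CL = 2L/(ρv²S).
CL = 2 × 3.9×10^6 / (1.02 × 160² × 308) = 0.97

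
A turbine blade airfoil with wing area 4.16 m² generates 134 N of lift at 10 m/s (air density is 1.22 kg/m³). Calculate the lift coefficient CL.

CL = 0.528

From L = ½ρv²S·CL, rearranging gives CL = 2L/(ρv²S).
CL = 2 × 134 / (1.22 × 10² × 4.16) = 0.528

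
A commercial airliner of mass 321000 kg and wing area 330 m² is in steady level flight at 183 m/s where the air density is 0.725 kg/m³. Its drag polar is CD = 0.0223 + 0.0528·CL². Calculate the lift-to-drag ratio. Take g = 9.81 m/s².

Weight W = mg = 321000 × 9.81 = 3.149×10^6 N; in level flight L = W.
q = ½ρv² = ½ × 0.725 × 183² = 12140 Pa.
Required CL = L/(qS) = 3.149×10^6/(12140·330) = 0.786.
CD = 0.0223 + 0.0528 × 0.786² = 0.05492.
L/D = CL/CD = 0.786 / 0.05492 = 14.3

L/D = 14.3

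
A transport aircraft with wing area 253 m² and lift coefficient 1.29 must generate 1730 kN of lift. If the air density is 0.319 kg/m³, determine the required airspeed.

L = ½ρv²S·CL ⇒ v = √(2L/(ρ·S·CL))
v = √(2 × 1.73×10^6 / (0.319 × 253 × 1.29)) = √33230 = 182 m/s

v = 182 m/s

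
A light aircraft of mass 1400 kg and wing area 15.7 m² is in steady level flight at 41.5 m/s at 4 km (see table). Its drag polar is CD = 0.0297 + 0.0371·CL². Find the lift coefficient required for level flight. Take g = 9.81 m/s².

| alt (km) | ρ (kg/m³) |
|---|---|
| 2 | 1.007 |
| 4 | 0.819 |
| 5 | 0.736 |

At 4 km, from the table: ρ = 0.819 kg/m³.
Level flight ⇒ L = W = m·g = 1400 × 9.81 = 13734 N.
Dynamic pressure q = 0.5 × 0.819 × 41.5² = 705.3 Pa.
CL = W/(q·S) = 13734 / (705.3 × 15.7) = 1.24.

CL = 1.24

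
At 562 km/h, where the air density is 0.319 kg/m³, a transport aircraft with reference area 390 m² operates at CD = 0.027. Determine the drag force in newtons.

Convert speed: v = 562 km/h ÷ 3.6 = 156.1 m/s.
Dynamic pressure q = ½ρv² = ½ × 0.319 × 156.1² = 3887 Pa.
D = q·S·CD = 3887 × 390 × 0.027 = 40900 N ≈ 40.9 kN

D = 40900 N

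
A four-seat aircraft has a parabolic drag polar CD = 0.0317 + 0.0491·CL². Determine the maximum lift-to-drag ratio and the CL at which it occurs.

(L/D)max = 12.7, at CL = 0.804

For CD = CD0 + K·CL², (L/D)max occurs at CL* = √(CD0/K) and equals 1/(2√(K·CD0)).
(L/D)max = 1/(2√(0.0491 × 0.0317)) = 1/(2 × 0.03945) = 12.7
CL* = √(0.0317/0.0491) = 0.804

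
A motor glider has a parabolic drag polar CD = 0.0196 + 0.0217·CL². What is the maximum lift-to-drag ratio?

(L/D)max = 24.2

For CD = CD0 + K·CL², (L/D)max occurs at CL* = √(CD0/K) and equals 1/(2√(K·CD0)).
(L/D)max = 1/(2√(0.0217 × 0.0196)) = 1/(2 × 0.02062) = 24.2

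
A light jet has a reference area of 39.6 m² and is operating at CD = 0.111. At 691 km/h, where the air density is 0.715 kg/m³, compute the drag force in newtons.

D = 57900 N

Convert speed: v = 691 km/h ÷ 3.6 = 191.9 m/s.
Dynamic pressure q = ½ρv² = ½ × 0.715 × 191.9² = 13170 Pa.
D = q·S·CD = 13170 × 39.6 × 0.111 = 57900 N ≈ 57.9 kN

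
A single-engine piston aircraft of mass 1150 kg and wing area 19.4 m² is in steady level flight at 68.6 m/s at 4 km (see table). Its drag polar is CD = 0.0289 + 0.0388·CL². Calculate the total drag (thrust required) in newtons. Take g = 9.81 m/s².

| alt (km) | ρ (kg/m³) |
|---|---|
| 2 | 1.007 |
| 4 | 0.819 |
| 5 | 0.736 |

D = 1210 N

At 4 km, from the table: ρ = 0.819 kg/m³.
In steady level flight, lift balances weight: W = mg = 1150 × 9.81 = 11282 N.
q = ½ρv² = ½ × 0.819 × 68.6² = 1927 Pa.
Required CL = L/(qS) = 11282/(1927·19.4) = 0.3018.
CD = 0.0289 + 0.0388 × 0.3018² = 0.03243.
D = q·S·CD = 1927 × 19.4 × 0.03243 = 1213 N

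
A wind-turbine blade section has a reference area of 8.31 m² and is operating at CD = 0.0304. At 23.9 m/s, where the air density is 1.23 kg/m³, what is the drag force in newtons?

D = ½ρv²S·CD = ½ × 1.23 × 23.9² × 8.31 × 0.0304 = 88.7 N

D = 88.7 N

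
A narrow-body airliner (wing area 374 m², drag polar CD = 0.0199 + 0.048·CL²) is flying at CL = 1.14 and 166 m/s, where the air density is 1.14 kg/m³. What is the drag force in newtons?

D = 4.83×10^5 N

CD = 0.0199 + 0.048 × 1.14² = 0.08228
D = ½ρv²S·CD = ½ × 1.14 × 166² × 374 × 0.08228 = 4.83×10^5 N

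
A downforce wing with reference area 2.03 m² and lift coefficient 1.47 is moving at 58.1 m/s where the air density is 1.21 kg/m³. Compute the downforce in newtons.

L = 6090 N

L = ½ρv²S·CL = ½ × 1.21 × 58.1² × 2.03 × 1.47 = 6090 N ≈ 6.09 kN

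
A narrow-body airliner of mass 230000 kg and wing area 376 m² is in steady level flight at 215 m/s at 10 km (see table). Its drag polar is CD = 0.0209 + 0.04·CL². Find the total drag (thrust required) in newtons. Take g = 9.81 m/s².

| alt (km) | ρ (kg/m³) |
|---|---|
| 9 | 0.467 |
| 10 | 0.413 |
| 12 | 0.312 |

At 10 km, from the table: ρ = 0.413 kg/m³.
Weight W = mg = 230000 × 9.81 = 2.2563×10^6 N; in level flight L = W.
q = ½ρv² = ½ × 0.413 × 215² = 9545 Pa.
Required CL = L/(qS) = 2.2563×10^6/(9545·376) = 0.6287.
CD = 0.0209 + 0.04 × 0.6287² = 0.03671.
D = q·S·CD = 9545 × 376 × 0.03671 = 1.317×10^5 N

D = 1.32×10^5 N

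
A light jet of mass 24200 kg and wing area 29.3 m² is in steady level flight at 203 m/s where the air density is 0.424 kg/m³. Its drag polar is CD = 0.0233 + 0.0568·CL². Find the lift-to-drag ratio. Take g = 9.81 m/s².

L/D = 12.9

Level flight ⇒ L = W = m·g = 24200 × 9.81 = 2.374×10^5 N.
q = ½ρv² = ½ × 0.424 × 203² = 8736 Pa.
Required CL = L/(qS) = 2.374×10^5/(8736·29.3) = 0.9274.
CD = 0.0233 + 0.0568 × 0.9274² = 0.07216.
L/D = CL/CD = 0.9274 / 0.07216 = 12.9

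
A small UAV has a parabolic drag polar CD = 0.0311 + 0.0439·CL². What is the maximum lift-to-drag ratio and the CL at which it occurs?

(L/D)max = 13.5, at CL = 0.842

For CD = CD0 + K·CL², (L/D)max occurs at CL* = √(CD0/K) and equals 1/(2√(K·CD0)).
(L/D)max = 1/(2√(0.0439 × 0.0311)) = 1/(2 × 0.03695) = 13.5
CL* = √(0.0311/0.0439) = 0.842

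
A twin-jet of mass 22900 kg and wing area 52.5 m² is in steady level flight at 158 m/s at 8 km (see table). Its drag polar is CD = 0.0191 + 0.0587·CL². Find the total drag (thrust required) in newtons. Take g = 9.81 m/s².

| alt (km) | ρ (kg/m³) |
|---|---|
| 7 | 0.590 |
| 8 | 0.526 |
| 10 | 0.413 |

At 8 km, from the table: ρ = 0.526 kg/m³.
In steady level flight, lift balances weight: W = mg = 22900 × 9.81 = 2.2465×10^5 N.
q = ½ρv² = ½ × 0.526 × 158² = 6566 Pa.
CL = 2W/(ρv²S) = 2×2.2465×10^5/(0.526×158²×52.5) = 0.6517.
CD = 0.0191 + 0.0587 × 0.6517² = 0.04403.
D = q·S·CD = 6566 × 52.5 × 0.04403 = 15180 N

D = 15200 N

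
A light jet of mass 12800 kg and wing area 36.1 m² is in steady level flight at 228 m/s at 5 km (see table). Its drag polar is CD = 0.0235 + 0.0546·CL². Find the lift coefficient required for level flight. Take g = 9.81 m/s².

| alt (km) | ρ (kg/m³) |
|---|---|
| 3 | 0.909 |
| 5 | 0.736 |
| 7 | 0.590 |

CL = 0.182

At 5 km, from the table: ρ = 0.736 kg/m³.
Weight W = mg = 12800 × 9.81 = 1.2557×10^5 N; in level flight L = W.
q = ½ρv² = ½ × 0.736 × 228² = 19130 Pa.
Required CL = L/(qS) = 1.2557×10^5/(19130·36.1) = 0.1818.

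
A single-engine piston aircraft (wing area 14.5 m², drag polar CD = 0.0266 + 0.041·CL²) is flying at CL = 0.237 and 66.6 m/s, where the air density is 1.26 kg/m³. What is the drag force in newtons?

D = 1170 N

CD = 0.0266 + 0.041 × 0.237² = 0.0289
D = ½ρv²S·CD = ½ × 1.26 × 66.6² × 14.5 × 0.0289 = 1170 N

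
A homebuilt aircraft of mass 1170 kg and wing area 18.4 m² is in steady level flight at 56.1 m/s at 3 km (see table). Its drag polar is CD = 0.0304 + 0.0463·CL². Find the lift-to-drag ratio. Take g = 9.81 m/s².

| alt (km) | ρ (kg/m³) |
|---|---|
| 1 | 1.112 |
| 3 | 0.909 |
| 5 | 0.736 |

L/D = 11.1

At 3 km, from the table: ρ = 0.909 kg/m³.
In steady level flight, lift balances weight: W = mg = 1170 × 9.81 = 11478 N.
Dynamic pressure q = 0.5 × 0.909 × 56.1² = 1430 Pa.
CL = 2W/(ρv²S) = 2×11478/(0.909×56.1²×18.4) = 0.4361.
CD = 0.0304 + 0.0463 × 0.4361² = 0.03921.
L/D = CL/CD = 0.4361 / 0.03921 = 11.1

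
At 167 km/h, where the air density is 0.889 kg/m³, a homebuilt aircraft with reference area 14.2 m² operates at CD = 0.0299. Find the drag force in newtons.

D = 406 N

Convert speed: v = 167 km/h ÷ 3.6 = 46.39 m/s.
D = ½ρv²S·CD = ½ × 0.889 × 46.39² × 14.2 × 0.0299 = 406 N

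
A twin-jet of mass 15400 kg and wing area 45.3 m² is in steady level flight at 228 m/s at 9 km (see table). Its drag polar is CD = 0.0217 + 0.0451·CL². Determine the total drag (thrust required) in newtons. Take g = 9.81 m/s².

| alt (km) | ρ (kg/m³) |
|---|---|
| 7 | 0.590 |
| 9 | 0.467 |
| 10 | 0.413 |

D = 13800 N

At 9 km, from the table: ρ = 0.467 kg/m³.
In steady level flight, lift balances weight: W = mg = 15400 × 9.81 = 1.5107×10^5 N.
Dynamic pressure q = 0.5 × 0.467 × 228² = 12140 Pa.
Required CL = L/(qS) = 1.5107×10^5/(12140·45.3) = 0.2747.
CD = 0.0217 + 0.0451 × 0.2747² = 0.0251.
D = q·S·CD = 12140 × 45.3 × 0.0251 = 13800 N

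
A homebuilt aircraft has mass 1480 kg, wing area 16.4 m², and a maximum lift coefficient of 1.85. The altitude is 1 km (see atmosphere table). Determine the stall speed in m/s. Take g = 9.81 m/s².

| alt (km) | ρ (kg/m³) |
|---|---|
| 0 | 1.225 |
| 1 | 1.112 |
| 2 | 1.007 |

At 1 km, from the table: ρ = 1.112 kg/m³.
Weight W = mg = 1480 × 9.81 = 14520 N.
V_stall = √(2W/(ρ·S·CL,max)) = √(2 × 14520 / (1.112 × 16.4 × 1.85))
V_stall = √860.7 = 29.3 m/s

V_stall = 29.3 m/s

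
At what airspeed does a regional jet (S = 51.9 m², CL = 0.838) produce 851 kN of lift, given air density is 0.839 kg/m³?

L = ½ρv²S·CL ⇒ v = √(2L/(ρ·S·CL))
v = √(2 × 8.51×10^5 / (0.839 × 51.9 × 0.838)) = √46640 = 216 m/s

v = 216 m/s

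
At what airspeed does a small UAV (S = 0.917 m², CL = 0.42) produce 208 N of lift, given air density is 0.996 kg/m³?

v = 32.9 m/s

L = ½ρv²S·CL ⇒ v = √(2L/(ρ·S·CL))
v = √(2 × 208 / (0.996 × 0.917 × 0.42)) = √1084 = 32.9 m/s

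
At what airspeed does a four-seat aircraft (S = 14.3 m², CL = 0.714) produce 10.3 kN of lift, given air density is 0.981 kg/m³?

L = ½ρv²S·CL ⇒ v = √(2L/(ρ·S·CL))
v = √(2 × 10300 / (0.981 × 14.3 × 0.714)) = √2057 = 45.4 m/s

v = 45.4 m/s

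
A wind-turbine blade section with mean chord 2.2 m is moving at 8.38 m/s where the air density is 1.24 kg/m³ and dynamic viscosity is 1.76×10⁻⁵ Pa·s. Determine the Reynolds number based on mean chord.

Re = 1.3×10^6

Re = ρ·v·c/μ = 1.24 × 8.38 × 2.2 / (1.76×10⁻⁵) = 1.3×10^6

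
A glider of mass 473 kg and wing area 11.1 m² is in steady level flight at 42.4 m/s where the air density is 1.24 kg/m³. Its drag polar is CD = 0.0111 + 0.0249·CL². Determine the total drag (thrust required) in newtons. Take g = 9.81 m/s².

Level flight ⇒ L = W = m·g = 473 × 9.81 = 4640.1 N.
q = ½ρv² = ½ × 1.24 × 42.4² = 1115 Pa.
CL = W/(q·S) = 4640.1 / (1115 × 11.1) = 0.375.
CD = 0.0111 + 0.0249 × 0.375² = 0.0146.
D = q·S·CD = 1115 × 11.1 × 0.0146 = 180.7 N

D = 181 N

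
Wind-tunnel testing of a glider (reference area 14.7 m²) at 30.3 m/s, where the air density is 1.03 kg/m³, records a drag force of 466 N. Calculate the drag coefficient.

From D = ½ρv²S·CD, rearranging gives CD = 2D/(ρv²S).
CD = 2 × 466 / (1.03 × 30.3² × 14.7) = 0.067

CD = 0.067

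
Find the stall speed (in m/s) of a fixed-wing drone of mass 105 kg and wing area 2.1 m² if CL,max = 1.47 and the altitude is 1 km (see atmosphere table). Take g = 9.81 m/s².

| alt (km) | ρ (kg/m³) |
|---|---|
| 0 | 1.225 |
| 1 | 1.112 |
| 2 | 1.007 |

V_stall = 24.5 m/s

At 1 km, from the table: ρ = 1.112 kg/m³.
Weight W = mg = 105 × 9.81 = 1030 N.
V_stall = √(2W/(ρ·S·CL,max)) = √(2 × 1030 / (1.112 × 2.1 × 1.47))
V_stall = √600.1 = 24.5 m/s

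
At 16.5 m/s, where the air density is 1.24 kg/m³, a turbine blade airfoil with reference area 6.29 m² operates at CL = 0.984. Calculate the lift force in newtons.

L = 1040 N

Dynamic pressure q = ½ρv² = ½ × 1.24 × 16.5² = 168.8 Pa.
L = q·S·CL = 168.8 × 6.29 × 0.984 = 1040 N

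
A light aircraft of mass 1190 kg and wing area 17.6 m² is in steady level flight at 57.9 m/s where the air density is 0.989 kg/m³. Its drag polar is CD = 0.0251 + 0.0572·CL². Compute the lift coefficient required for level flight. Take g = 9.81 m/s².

CL = 0.4

Weight W = mg = 1190 × 9.81 = 11674 N; in level flight L = W.
Dynamic pressure q = 0.5 × 0.989 × 57.9² = 1658 Pa.
CL = W/(q·S) = 11674 / (1658 × 17.6) = 0.4001.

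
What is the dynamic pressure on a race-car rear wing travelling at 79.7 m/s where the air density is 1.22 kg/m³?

q = 3870 Pa

q = ½ρv² = ½ × 1.22 × 79.7² = 3870 Pa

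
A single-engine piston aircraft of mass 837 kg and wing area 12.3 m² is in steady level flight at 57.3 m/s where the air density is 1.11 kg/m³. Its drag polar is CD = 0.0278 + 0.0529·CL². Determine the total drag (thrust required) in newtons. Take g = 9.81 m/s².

Level flight ⇒ L = W = m·g = 837 × 9.81 = 8211 N.
q = ½ρv² = ½ × 1.11 × 57.3² = 1822 Pa.
CL = 2W/(ρv²S) = 2×8211/(1.11×57.3²×12.3) = 0.3663.
CD = 0.0278 + 0.0529 × 0.3663² = 0.0349.
D = q·S·CD = 1822 × 12.3 × 0.0349 = 782.2 N

D = 782 N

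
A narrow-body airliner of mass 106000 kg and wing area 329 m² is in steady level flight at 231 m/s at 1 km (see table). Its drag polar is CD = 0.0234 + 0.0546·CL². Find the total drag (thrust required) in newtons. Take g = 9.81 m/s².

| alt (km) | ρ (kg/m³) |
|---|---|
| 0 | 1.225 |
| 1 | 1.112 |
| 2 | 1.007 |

D = 2.34×10^5 N

At 1 km, from the table: ρ = 1.112 kg/m³.
Level flight ⇒ L = W = m·g = 106000 × 9.81 = 1.0399×10^6 N.
Dynamic pressure q = 0.5 × 1.112 × 231² = 29670 Pa.
CL = 2W/(ρv²S) = 2×1.0399×10^6/(1.112×231²×329) = 0.1065.
CD = 0.0234 + 0.0546 × 0.1065² = 0.02402.
D = q·S·CD = 29670 × 329 × 0.02402 = 2.345×10^5 N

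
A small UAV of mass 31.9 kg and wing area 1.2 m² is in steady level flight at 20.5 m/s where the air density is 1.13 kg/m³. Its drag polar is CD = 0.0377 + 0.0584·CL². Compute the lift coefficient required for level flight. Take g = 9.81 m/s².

Weight W = mg = 31.9 × 9.81 = 312.94 N; in level flight L = W.
q = ½ρv² = ½ × 1.13 × 20.5² = 237.4 Pa.
Required CL = L/(qS) = 312.94/(237.4·1.2) = 1.098.

CL = 1.1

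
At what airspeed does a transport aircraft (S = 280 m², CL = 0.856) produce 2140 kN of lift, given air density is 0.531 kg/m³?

L = ½ρv²S·CL ⇒ v = √(2L/(ρ·S·CL))
v = √(2 × 2.14×10^6 / (0.531 × 280 × 0.856)) = √33630 = 183 m/s

v = 183 m/s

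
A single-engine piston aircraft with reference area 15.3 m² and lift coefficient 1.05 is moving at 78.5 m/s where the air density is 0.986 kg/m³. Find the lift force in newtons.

L = ½ρv²S·CL = ½ × 0.986 × 78.5² × 15.3 × 1.05 = 48800 N ≈ 48.8 kN

L = 48800 N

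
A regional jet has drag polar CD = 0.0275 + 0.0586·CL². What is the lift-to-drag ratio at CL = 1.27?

CD = 0.0275 + 0.0586 × 1.27² = 0.122
L/D = CL/CD = 1.27 / 0.122 = 10.4

L/D = 10.4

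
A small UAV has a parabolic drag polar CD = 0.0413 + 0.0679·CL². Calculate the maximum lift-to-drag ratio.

For CD = CD0 + K·CL², (L/D)max occurs at CL* = √(CD0/K) and equals 1/(2√(K·CD0)).
(L/D)max = 1/(2√(0.0679 × 0.0413)) = 1/(2 × 0.05296) = 9.44

(L/D)max = 9.44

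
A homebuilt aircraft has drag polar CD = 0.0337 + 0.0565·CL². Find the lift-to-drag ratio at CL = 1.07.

L/D = 10.9

CD = 0.0337 + 0.0565 × 1.07² = 0.09839
L/D = CL/CD = 1.07 / 0.09839 = 10.9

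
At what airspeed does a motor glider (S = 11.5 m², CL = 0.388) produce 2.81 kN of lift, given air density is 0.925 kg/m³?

v = 36.9 m/s

L = ½ρv²S·CL ⇒ v = √(2L/(ρ·S·CL))
v = √(2 × 2810 / (0.925 × 11.5 × 0.388)) = √1362 = 36.9 m/s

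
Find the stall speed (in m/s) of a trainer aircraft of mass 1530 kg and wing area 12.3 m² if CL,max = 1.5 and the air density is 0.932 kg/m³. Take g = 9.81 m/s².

V_stall = 41.8 m/s

Stall occurs when L = W at CL,max. W = mg = 1530 × 9.81 = 15010 N.
V_stall = √(2W/(ρ·S·CL,max)) = √(2 × 15010 / (0.932 × 12.3 × 1.5))
V_stall = √1746 = 41.8 m/s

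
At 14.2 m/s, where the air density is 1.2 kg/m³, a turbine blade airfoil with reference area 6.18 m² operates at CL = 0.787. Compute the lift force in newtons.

L = ½ρv²S·CL = ½ × 1.2 × 14.2² × 6.18 × 0.787 = 588 N

L = 588 N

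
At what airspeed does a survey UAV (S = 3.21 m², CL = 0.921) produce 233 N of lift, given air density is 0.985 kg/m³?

v = 12.7 m/s

L = ½ρv²S·CL ⇒ v = √(2L/(ρ·S·CL))
v = √(2 × 233 / (0.985 × 3.21 × 0.921)) = √160 = 12.7 m/s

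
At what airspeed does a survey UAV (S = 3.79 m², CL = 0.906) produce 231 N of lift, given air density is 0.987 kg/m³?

L = ½ρv²S·CL ⇒ v = √(2L/(ρ·S·CL))
v = √(2 × 231 / (0.987 × 3.79 × 0.906)) = √136.3 = 11.7 m/s

v = 11.7 m/s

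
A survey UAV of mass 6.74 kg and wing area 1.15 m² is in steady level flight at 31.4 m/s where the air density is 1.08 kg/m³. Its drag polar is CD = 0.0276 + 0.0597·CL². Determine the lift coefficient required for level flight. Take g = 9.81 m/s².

Weight W = mg = 6.74 × 9.81 = 66.119 N; in level flight L = W.
q = ½ρv² = ½ × 1.08 × 31.4² = 532.4 Pa.
Required CL = L/(qS) = 66.119/(532.4·1.15) = 0.108.

CL = 0.108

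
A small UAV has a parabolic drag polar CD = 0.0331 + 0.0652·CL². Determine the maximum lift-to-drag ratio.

For CD = CD0 + K·CL², (L/D)max occurs at CL* = √(CD0/K) and equals 1/(2√(K·CD0)).
(L/D)max = 1/(2√(0.0652 × 0.0331)) = 1/(2 × 0.04646) = 10.8

(L/D)max = 10.8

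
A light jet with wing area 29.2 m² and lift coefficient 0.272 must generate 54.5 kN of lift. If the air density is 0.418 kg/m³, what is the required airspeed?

v = 181 m/s

L = ½ρv²S·CL ⇒ v = √(2L/(ρ·S·CL))
v = √(2 × 54500 / (0.418 × 29.2 × 0.272)) = √32830 = 181 m/s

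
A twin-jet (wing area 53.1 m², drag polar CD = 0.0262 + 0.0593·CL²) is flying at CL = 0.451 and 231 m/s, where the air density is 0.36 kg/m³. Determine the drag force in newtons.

CD = 0.0262 + 0.0593 × 0.451² = 0.03826
D = ½ρv²S·CD = ½ × 0.36 × 231² × 53.1 × 0.03826 = 19500 N

D = 19500 N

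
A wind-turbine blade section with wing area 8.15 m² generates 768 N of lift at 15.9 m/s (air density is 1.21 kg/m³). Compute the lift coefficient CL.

CL = 0.616

From L = ½ρv²S·CL, rearranging gives CL = 2L/(ρv²S).
CL = 2 × 768 / (1.21 × 15.9² × 8.15) = 0.616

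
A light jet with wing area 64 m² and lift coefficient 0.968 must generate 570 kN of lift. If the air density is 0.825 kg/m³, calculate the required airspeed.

L = ½ρv²S·CL ⇒ v = √(2L/(ρ·S·CL))
v = √(2 × 5.7×10^5 / (0.825 × 64 × 0.968)) = √22300 = 149 m/s

v = 149 m/s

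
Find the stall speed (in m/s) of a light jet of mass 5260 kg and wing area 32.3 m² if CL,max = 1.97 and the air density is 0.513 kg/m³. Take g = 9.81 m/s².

V_stall = 56.2 m/s

At stall, lift equals weight: L = W = m·g = 5260 × 9.81 = 51600 N.
From L = ½ρV²S·CL,max = W: V_stall = √(2W/(ρSCL,max)) = √(2·51600/(0.513·32.3·1.97))
V_stall = √3162 = 56.2 m/s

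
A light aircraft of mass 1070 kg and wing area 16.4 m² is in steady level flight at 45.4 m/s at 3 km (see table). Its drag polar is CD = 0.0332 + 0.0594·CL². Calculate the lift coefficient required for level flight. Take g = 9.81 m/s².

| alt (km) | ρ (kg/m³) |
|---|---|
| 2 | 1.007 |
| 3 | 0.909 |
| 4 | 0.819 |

CL = 0.683

At 3 km, from the table: ρ = 0.909 kg/m³.
In steady level flight, lift balances weight: W = mg = 1070 × 9.81 = 10497 N.
q = ½ρv² = ½ × 0.909 × 45.4² = 936.8 Pa.
CL = 2W/(ρv²S) = 2×10497/(0.909×45.4²×16.4) = 0.6832.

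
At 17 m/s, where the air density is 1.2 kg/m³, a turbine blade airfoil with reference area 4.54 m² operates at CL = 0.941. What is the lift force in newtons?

L = 741 N

L = ½ρv²S·CL = ½ × 1.2 × 17² × 4.54 × 0.941 = 741 N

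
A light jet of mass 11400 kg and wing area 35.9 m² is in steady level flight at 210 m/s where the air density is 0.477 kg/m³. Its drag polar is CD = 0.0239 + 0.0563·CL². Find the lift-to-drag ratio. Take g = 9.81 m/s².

L/D = 10.3

In steady level flight, lift balances weight: W = mg = 11400 × 9.81 = 1.1183×10^5 N.
Dynamic pressure q = 0.5 × 0.477 × 210² = 10520 Pa.
CL = W/(q·S) = 1.1183×10^5 / (10520 × 35.9) = 0.2962.
CD = 0.0239 + 0.0563 × 0.2962² = 0.02884.
L/D = CL/CD = 0.2962 / 0.02884 = 10.3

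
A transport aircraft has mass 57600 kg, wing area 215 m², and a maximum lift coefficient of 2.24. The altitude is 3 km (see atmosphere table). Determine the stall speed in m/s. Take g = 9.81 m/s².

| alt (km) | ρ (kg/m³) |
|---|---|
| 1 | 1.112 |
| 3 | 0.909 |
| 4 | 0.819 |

V_stall = 50.8 m/s

At 3 km, from the table: ρ = 0.909 kg/m³.
Weight W = mg = 57600 × 9.81 = 5.651×10^5 N.
V_stall = √(2W/(ρ·S·CL,max)) = √(2 × 5.651×10^5 / (0.909 × 215 × 2.24))
V_stall = √2581 = 50.8 m/s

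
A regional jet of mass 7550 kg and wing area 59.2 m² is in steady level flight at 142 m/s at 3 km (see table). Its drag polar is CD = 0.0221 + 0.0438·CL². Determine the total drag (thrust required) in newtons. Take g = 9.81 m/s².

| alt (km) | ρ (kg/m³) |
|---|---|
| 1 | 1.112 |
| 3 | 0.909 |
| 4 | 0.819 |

D = 12400 N

At 3 km, from the table: ρ = 0.909 kg/m³.
Level flight ⇒ L = W = m·g = 7550 × 9.81 = 74066 N.
Dynamic pressure q = 0.5 × 0.909 × 142² = 9165 Pa.
CL = 2W/(ρv²S) = 2×74066/(0.909×142²×59.2) = 0.1365.
CD = 0.0221 + 0.0438 × 0.1365² = 0.02292.
D = q·S·CD = 9165 × 59.2 × 0.02292 = 12430 N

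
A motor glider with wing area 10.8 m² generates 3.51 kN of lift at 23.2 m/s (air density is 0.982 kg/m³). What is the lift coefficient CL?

CL = 1.23

From L = ½ρv²S·CL, rearranging gives CL = 2L/(ρv²S).
CL = 2 × 3510 / (0.982 × 23.2² × 10.8) = 1.23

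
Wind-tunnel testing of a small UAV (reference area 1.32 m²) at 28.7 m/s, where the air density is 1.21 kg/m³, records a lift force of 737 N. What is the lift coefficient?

From L = ½ρv²S·CL, rearranging gives CL = 2L/(ρv²S).
CL = 2 × 737 / (1.21 × 28.7² × 1.32) = 1.12

CL = 1.12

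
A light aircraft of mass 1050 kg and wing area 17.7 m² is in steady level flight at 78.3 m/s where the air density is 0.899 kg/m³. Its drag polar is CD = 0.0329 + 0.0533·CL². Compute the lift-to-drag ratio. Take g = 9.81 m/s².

In steady level flight, lift balances weight: W = mg = 1050 × 9.81 = 10300 N.
Dynamic pressure q = 0.5 × 0.899 × 78.3² = 2756 Pa.
CL = 2W/(ρv²S) = 2×10300/(0.899×78.3²×17.7) = 0.2112.
CD = 0.0329 + 0.0533 × 0.2112² = 0.03528.
L/D = CL/CD = 0.2112 / 0.03528 = 5.99

L/D = 5.99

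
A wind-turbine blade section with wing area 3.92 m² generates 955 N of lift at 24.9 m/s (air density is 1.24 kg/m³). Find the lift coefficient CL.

From L = ½ρv²S·CL, rearranging gives CL = 2L/(ρv²S).
CL = 2 × 955 / (1.24 × 24.9² × 3.92) = 0.634

CL = 0.634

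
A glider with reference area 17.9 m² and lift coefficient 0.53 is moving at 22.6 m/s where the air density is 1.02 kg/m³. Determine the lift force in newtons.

L = 2470 N

L = ½ρv²S·CL = ½ × 1.02 × 22.6² × 17.9 × 0.53 = 2470 N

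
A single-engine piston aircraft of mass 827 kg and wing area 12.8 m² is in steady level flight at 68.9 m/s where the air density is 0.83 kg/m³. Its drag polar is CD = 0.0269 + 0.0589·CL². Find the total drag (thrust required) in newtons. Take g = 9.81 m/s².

In steady level flight, lift balances weight: W = mg = 827 × 9.81 = 8112.9 N.
Dynamic pressure q = 0.5 × 0.83 × 68.9² = 1970 Pa.
CL = W/(q·S) = 8112.9 / (1970 × 12.8) = 0.3217.
CD = 0.0269 + 0.0589 × 0.3217² = 0.033.
D = q·S·CD = 1970 × 12.8 × 0.033 = 832.1 N

D = 832 N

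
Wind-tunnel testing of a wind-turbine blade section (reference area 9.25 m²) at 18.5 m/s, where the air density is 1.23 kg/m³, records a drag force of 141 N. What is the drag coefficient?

From D = ½ρv²S·CD, rearranging gives CD = 2D/(ρv²S).
CD = 2 × 141 / (1.23 × 18.5² × 9.25) = 0.0724

CD = 0.0724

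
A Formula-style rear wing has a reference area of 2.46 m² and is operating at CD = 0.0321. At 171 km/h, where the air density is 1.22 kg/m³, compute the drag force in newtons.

D = 109 N

Convert speed: v = 171 km/h ÷ 3.6 = 47.5 m/s.
D = ½ρv²S·CD = ½ × 1.22 × 47.5² × 2.46 × 0.0321 = 109 N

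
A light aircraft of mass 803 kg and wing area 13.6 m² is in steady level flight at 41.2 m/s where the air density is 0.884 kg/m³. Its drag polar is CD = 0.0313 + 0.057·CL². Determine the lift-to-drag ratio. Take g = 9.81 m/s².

In steady level flight, lift balances weight: W = mg = 803 × 9.81 = 7877.4 N.
q = ½ρv² = ½ × 0.884 × 41.2² = 750.3 Pa.
Required CL = L/(qS) = 7877.4/(750.3·13.6) = 0.772.
CD = 0.0313 + 0.057 × 0.772² = 0.06527.
L/D = CL/CD = 0.772 / 0.06527 = 11.8

L/D = 11.8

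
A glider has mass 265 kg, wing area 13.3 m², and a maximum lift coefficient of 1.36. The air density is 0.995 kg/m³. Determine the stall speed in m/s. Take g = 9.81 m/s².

Stall occurs when L = W at CL,max. W = mg = 265 × 9.81 = 2600 N.
From L = ½ρV²S·CL,max = W: V_stall = √(2W/(ρSCL,max)) = √(2·2600/(0.995·13.3·1.36))
V_stall = √288.9 = 17 m/s

V_stall = 17 m/s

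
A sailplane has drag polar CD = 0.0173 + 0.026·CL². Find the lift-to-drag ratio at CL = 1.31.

L/D = 21.2

CD = 0.0173 + 0.026 × 1.31² = 0.06192
L/D = CL/CD = 1.31 / 0.06192 = 21.2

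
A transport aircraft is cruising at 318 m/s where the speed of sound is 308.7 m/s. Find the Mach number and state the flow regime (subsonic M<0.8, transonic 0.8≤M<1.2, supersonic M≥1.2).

M = v/a = 318 / 308.7 = 1.03
M = 1.03 → transonic.

M = 1.03 (transonic)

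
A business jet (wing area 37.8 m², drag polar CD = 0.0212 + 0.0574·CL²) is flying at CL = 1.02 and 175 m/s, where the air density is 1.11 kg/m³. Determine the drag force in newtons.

D = 52000 N

CD = 0.0212 + 0.0574 × 1.02² = 0.08092
D = ½ρv²S·CD = ½ × 1.11 × 175² × 37.8 × 0.08092 = 52000 N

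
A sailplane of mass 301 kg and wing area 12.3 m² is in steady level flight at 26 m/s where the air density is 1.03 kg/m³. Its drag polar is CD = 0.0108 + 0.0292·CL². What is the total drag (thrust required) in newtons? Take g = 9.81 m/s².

In steady level flight, lift balances weight: W = mg = 301 × 9.81 = 2952.8 N.
q = ½ρv² = ½ × 1.03 × 26² = 348.1 Pa.
CL = W/(q·S) = 2952.8 / (348.1 × 12.3) = 0.6896.
CD = 0.0108 + 0.0292 × 0.6896² = 0.02468.
D = q·S·CD = 348.1 × 12.3 × 0.02468 = 105.7 N

D = 106 N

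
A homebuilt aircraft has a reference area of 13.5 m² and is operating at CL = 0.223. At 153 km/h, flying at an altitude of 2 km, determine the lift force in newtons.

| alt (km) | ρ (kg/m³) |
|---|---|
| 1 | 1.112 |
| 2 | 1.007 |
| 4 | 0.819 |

L = 2740 N

At 2 km, from the table: ρ = 1.007 kg/m³.
Convert speed: v = 153 km/h ÷ 3.6 = 42.5 m/s.
L = ½ρv²S·CL = ½ × 1.007 × 42.5² × 13.5 × 0.223 = 2740 N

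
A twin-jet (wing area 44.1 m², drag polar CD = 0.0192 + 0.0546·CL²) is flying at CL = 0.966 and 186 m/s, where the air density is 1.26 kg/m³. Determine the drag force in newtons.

CD = 0.0192 + 0.0546 × 0.966² = 0.07015
D = ½ρv²S·CD = ½ × 1.26 × 186² × 44.1 × 0.07015 = 67400 N

D = 67400 N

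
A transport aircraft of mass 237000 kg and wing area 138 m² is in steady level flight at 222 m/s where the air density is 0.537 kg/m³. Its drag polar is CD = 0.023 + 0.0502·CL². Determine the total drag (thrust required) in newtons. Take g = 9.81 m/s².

D = 1.91×10^5 N

Weight W = mg = 237000 × 9.81 = 2.325×10^6 N; in level flight L = W.
q = ½ρv² = ½ × 0.537 × 222² = 13230 Pa.
CL = 2W/(ρv²S) = 2×2.325×10^6/(0.537×222²×138) = 1.273.
CD = 0.023 + 0.0502 × 1.273² = 0.1044.
D = q·S·CD = 13230 × 138 × 0.1044 = 1.906×10^5 N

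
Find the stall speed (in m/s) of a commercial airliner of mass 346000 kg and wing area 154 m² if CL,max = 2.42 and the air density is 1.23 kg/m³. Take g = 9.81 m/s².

V_stall = 122 m/s

Weight W = mg = 346000 × 9.81 = 3.394×10^6 N.
V_stall = √(2W/(ρ·S·CL,max)) = √(2 × 3.394×10^6 / (1.23 × 154 × 2.42))
V_stall = √14810 = 122 m/s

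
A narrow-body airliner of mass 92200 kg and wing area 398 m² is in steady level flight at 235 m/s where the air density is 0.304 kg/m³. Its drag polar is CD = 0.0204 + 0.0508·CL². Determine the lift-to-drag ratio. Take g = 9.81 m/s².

Level flight ⇒ L = W = m·g = 92200 × 9.81 = 9.0448×10^5 N.
Dynamic pressure q = 0.5 × 0.304 × 235² = 8394 Pa.
Required CL = L/(qS) = 9.0448×10^5/(8394·398) = 0.2707.
CD = 0.0204 + 0.0508 × 0.2707² = 0.02412.
L/D = CL/CD = 0.2707 / 0.02412 = 11.2

L/D = 11.2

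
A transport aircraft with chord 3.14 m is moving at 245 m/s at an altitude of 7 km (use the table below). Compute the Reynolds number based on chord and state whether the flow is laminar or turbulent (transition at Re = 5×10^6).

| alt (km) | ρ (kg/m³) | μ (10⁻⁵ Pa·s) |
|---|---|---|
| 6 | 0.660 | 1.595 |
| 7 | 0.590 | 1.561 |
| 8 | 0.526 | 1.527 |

At 7 km, from the table: ρ = 0.590 kg/m³, μ = 1.561×10⁻⁵ Pa·s.
Re = ρ·v·c/μ = 0.59 × 245 × 3.14 / (1.561×10⁻⁵) = 2.91×10^7
Since 2.91×10^7 > 5×10^6, the flow is turbulent.

Re = 2.91×10^7 (turbulent)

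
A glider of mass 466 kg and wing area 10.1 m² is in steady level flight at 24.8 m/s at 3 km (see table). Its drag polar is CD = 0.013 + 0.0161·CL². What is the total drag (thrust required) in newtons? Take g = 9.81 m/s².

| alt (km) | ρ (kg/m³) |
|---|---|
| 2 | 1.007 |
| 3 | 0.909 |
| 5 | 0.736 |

D = 156 N

At 3 km, from the table: ρ = 0.909 kg/m³.
Level flight ⇒ L = W = m·g = 466 × 9.81 = 4571.5 N.
Dynamic pressure q = 0.5 × 0.909 × 24.8² = 279.5 Pa.
Required CL = L/(qS) = 4571.5/(279.5·10.1) = 1.619.
CD = 0.013 + 0.0161 × 1.619² = 0.05521.
D = q·S·CD = 279.5 × 10.1 × 0.05521 = 155.9 N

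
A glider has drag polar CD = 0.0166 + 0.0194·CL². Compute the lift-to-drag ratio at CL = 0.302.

L/D = 16.4

CD = 0.0166 + 0.0194 × 0.302² = 0.01837
L/D = CL/CD = 0.302 / 0.01837 = 16.4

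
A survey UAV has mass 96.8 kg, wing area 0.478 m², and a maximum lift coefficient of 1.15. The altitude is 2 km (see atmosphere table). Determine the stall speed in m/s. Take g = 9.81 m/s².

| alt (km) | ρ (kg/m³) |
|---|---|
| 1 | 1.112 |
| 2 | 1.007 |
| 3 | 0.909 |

V_stall = 58.6 m/s

At 2 km, from the table: ρ = 1.007 kg/m³.
Stall occurs when L = W at CL,max. W = mg = 96.8 × 9.81 = 949.6 N.
From L = ½ρV²S·CL,max = W: V_stall = √(2W/(ρSCL,max)) = √(2·949.6/(1.007·0.478·1.15))
V_stall = √3431 = 58.6 m/s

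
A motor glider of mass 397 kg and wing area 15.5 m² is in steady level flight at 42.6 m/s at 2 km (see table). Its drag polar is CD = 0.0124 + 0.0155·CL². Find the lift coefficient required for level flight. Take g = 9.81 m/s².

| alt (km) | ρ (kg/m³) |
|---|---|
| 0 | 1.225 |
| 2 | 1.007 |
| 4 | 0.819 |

At 2 km, from the table: ρ = 1.007 kg/m³.
Weight W = mg = 397 × 9.81 = 3894.6 N; in level flight L = W.
q = ½ρv² = ½ × 1.007 × 42.6² = 913.7 Pa.
CL = 2W/(ρv²S) = 2×3894.6/(1.007×42.6²×15.5) = 0.275.

CL = 0.275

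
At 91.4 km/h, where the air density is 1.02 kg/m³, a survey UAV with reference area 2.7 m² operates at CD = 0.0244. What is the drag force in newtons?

D = 21.7 N

Convert speed: v = 91.4 km/h ÷ 3.6 = 25.39 m/s.
D = ½ρv²S·CD = ½ × 1.02 × 25.39² × 2.7 × 0.0244 = 21.7 N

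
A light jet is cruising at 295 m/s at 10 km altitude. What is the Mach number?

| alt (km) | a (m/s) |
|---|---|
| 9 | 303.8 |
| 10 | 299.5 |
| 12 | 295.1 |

At 10 km, from the table: a = 299.5 m/s.
M = v/a = 295 / 299.5 = 0.985

M = 0.985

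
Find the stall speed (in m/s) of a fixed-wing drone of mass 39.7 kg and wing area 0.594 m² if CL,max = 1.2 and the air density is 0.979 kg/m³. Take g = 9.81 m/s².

V_stall = 33.4 m/s

Stall occurs when L = W at CL,max. W = mg = 39.7 × 9.81 = 389.5 N.
From L = ½ρV²S·CL,max = W: V_stall = √(2W/(ρSCL,max)) = √(2·389.5/(0.979·0.594·1.2))
V_stall = √1116 = 33.4 m/s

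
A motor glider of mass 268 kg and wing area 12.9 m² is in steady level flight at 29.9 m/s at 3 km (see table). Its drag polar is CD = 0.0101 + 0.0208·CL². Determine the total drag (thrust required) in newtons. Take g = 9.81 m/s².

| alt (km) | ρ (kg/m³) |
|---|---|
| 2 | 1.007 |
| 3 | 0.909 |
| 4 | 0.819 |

D = 80.4 N

At 3 km, from the table: ρ = 0.909 kg/m³.
Weight W = mg = 268 × 9.81 = 2629.1 N; in level flight L = W.
Dynamic pressure q = 0.5 × 0.909 × 29.9² = 406.3 Pa.
CL = 2W/(ρv²S) = 2×2629.1/(0.909×29.9²×12.9) = 0.5016.
CD = 0.0101 + 0.0208 × 0.5016² = 0.01533.
D = q·S·CD = 406.3 × 12.9 × 0.01533 = 80.37 N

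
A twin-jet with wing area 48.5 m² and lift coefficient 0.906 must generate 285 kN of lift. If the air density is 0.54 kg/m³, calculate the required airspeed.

v = 155 m/s

L = ½ρv²S·CL ⇒ v = √(2L/(ρ·S·CL))
v = √(2 × 2.85×10^5 / (0.54 × 48.5 × 0.906)) = √24020 = 155 m/s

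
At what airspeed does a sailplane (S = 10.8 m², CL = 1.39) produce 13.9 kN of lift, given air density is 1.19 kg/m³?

L = ½ρv²S·CL ⇒ v = √(2L/(ρ·S·CL))
v = √(2 × 13900 / (1.19 × 10.8 × 1.39)) = √1556 = 39.4 m/s

v = 39.4 m/s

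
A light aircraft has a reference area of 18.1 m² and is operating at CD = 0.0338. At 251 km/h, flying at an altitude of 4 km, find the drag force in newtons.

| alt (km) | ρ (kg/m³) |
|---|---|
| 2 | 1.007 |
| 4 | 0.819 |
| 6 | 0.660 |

D = 1220 N

At 4 km, from the table: ρ = 0.819 kg/m³.
Convert speed: v = 251 km/h ÷ 3.6 = 69.72 m/s.
D = ½ρv²S·CD = ½ × 0.819 × 69.72² × 18.1 × 0.0338 = 1220 N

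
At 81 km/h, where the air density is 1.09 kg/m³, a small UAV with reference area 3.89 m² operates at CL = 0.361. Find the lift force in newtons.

Convert speed: v = 81 km/h ÷ 3.6 = 22.5 m/s.
Dynamic pressure q = ½ρv² = ½ × 1.09 × 22.5² = 275.9 Pa.
L = q·S·CL = 275.9 × 3.89 × 0.361 = 387 N

L = 387 N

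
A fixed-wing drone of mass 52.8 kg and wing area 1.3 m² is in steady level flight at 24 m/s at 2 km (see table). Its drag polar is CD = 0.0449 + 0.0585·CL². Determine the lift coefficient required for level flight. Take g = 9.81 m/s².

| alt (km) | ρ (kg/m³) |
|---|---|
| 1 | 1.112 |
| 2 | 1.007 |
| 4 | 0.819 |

At 2 km, from the table: ρ = 1.007 kg/m³.
In steady level flight, lift balances weight: W = mg = 52.8 × 9.81 = 517.97 N.
q = ½ρv² = ½ × 1.007 × 24² = 290 Pa.
CL = 2W/(ρv²S) = 2×517.97/(1.007×24²×1.3) = 1.374.

CL = 1.37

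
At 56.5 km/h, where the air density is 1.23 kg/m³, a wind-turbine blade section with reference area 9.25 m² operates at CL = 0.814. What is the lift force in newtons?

Convert speed: v = 56.5 km/h ÷ 3.6 = 15.69 m/s.
Dynamic pressure q = ½ρv² = ½ × 1.23 × 15.69² = 151.5 Pa.
L = q·S·CL = 151.5 × 9.25 × 0.814 = 1140 N

L = 1140 N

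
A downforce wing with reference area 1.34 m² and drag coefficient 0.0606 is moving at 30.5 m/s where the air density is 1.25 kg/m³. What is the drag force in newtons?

Dynamic pressure q = ½ρv² = ½ × 1.25 × 30.5² = 581.4 Pa.
D = q·S·CD = 581.4 × 1.34 × 0.0606 = 47.2 N

D = 47.2 N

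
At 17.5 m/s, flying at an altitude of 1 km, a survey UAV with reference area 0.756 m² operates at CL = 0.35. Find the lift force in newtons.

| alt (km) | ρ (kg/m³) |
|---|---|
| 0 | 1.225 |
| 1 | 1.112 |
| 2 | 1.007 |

L = 45.1 N

At 1 km, from the table: ρ = 1.112 kg/m³.
L = ½ρv²S·CL = ½ × 1.112 × 17.5² × 0.756 × 0.35 = 45.1 N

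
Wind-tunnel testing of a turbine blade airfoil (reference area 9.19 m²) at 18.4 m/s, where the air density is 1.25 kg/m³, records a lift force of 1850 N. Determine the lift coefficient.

CL = 0.951

From L = ½ρv²S·CL, rearranging gives CL = 2L/(ρv²S).
CL = 2 × 1850 / (1.25 × 18.4² × 9.19) = 0.951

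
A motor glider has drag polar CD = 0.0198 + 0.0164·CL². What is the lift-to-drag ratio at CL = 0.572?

L/D = 22.7

CD = 0.0198 + 0.0164 × 0.572² = 0.02517
L/D = CL/CD = 0.572 / 0.02517 = 22.7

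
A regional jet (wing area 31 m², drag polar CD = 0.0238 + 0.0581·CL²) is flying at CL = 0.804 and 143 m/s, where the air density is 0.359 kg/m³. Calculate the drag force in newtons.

CD = 0.0238 + 0.0581 × 0.804² = 0.06136
D = ½ρv²S·CD = ½ × 0.359 × 143² × 31 × 0.06136 = 6980 N

D = 6980 N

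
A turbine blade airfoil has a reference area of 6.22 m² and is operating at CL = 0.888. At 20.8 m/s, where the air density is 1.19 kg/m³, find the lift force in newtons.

L = ½ρv²S·CL = ½ × 1.19 × 20.8² × 6.22 × 0.888 = 1420 N

L = 1420 N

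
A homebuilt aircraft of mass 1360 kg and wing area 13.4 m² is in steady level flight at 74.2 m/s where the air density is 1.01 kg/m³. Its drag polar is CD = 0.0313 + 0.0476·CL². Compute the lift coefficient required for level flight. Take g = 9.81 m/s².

CL = 0.358

Weight W = mg = 1360 × 9.81 = 13342 N; in level flight L = W.
q = ½ρv² = ½ × 1.01 × 74.2² = 2780 Pa.
Required CL = L/(qS) = 13342/(2780·13.4) = 0.3581.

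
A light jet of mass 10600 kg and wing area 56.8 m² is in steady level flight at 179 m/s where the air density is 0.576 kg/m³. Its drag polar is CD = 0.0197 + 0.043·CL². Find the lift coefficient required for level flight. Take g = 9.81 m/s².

CL = 0.198

In steady level flight, lift balances weight: W = mg = 10600 × 9.81 = 1.0399×10^5 N.
q = ½ρv² = ½ × 0.576 × 179² = 9228 Pa.
Required CL = L/(qS) = 1.0399×10^5/(9228·56.8) = 0.1984.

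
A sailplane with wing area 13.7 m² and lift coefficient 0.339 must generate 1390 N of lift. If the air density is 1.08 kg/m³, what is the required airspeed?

L = ½ρv²S·CL ⇒ v = √(2L/(ρ·S·CL))
v = √(2 × 1390 / (1.08 × 13.7 × 0.339)) = √554.2 = 23.5 m/s

v = 23.5 m/s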